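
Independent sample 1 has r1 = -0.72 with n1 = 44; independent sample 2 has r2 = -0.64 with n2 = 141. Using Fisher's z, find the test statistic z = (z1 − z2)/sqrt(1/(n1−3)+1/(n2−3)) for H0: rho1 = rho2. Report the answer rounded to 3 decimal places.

Fisher z-transforms: z1 = atanh(-0.72) = -0.907645, z2 = atanh(-0.64) = -0.758174; difference d = -0.149471
Var(d) = 1/41 + 1/138 = 0.0243902 + 0.0072464 = 0.0316366
z = d/√Var(d) = -0.149471 / √0.0316366 = -0.149471 / 0.177867 = -0.840

-0.840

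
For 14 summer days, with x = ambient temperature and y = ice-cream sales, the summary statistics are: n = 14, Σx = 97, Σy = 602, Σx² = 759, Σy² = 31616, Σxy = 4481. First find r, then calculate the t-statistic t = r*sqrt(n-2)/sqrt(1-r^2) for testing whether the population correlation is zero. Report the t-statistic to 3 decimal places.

Numerator: nΣxy − (Σx)(Σy) = 14·4481 − (97)(602) = 4340
Denominator: √[(nΣx²−(Σx)²)(nΣy²−(Σy)²)]
  nΣx²−(Σx)² = 14·759 − 9409 = 1217;  nΣy²−(Σy)² = 14·31616 − 362404 = 80220
  √(1217·80220) = √97627740 = 9880.6751
r = 4340 / 9880.6751 = 0.4392
t = r·√(n−2)/√(1−r²) = 0.4392·√12 / √(1−0.192897) = 1.521433 / 0.898389 = 1.694

1.694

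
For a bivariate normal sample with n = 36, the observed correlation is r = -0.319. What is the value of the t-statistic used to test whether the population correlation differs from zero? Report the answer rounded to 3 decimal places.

t = r·√(n−2) / √(1−r²) with r = -0.319, n = 36
  = -0.319·√34 / √(1 − 0.101761)
  = -0.319·5.830952 / 0.947755
  = -1.860074 / 0.947755 = -1.963

-1.963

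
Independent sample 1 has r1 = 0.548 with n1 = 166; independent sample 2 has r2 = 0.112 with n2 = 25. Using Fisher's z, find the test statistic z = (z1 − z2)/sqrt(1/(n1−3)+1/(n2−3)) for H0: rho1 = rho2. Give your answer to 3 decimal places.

2.215

Fisher z-transforms: z1 = atanh(0.548) = 0.615518, z2 = atanh(0.112) = 0.112472; difference d = 0.503046
Var(d) = 1/163 + 1/22 = 0.0061350 + 0.0454545 = 0.0515895
z = d/√Var(d) = 0.503046 / √0.0515895 = 0.503046 / 0.227133 = 2.215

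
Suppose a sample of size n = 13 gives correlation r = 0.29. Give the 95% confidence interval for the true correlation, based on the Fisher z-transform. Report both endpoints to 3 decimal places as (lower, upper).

z_r = atanh(0.29) = 0.298566;  SE = 1/√(n−3) = 1/√10 = 0.316228
z-limits: 0.298566 ± 1.960·0.316228 = 0.298566 ± 0.619807 = [-0.321241, 0.918373]
ρ-limits: (tanh -0.321241, tanh 0.918373) = (-0.311, 0.725)

(-0.311, 0.725)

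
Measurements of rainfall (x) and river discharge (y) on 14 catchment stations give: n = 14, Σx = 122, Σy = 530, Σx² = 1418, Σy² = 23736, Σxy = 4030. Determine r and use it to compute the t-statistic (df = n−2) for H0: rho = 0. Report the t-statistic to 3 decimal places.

-2.085

S_xy = nΣxy − ΣxΣy = 14·4030 − 122·530 = 56420 − 64660 = -8240
S_xx = nΣx² − (Σx)² = 14·1418 − 122² = 19852 − 14884 = 4968
S_yy = nΣy² − (Σy)² = 14·23736 − 530² = 332304 − 280900 = 51404
r = S_xy / √(S_xx·S_yy) = -8240 / √(4968·51404) = -8240 / √255375072 = -8240 / 15980.4591 = -0.5156
t = r·√(n−2)/√(1−r²) = -0.5156·√12 / √(1−0.265843) = -1.786091 / 0.856830 = -2.085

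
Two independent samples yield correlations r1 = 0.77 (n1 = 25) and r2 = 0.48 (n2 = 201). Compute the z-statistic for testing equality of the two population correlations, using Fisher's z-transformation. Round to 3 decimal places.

2.213

Fisher z-transforms: z1 = atanh(0.77) = 1.020328, z2 = atanh(0.48) = 0.522984; difference d = 0.497344
Var(d) = 1/22 + 1/198 = 0.0454545 + 0.0050505 = 0.0505050
z = d/√Var(d) = 0.497344 / √0.0505050 = 0.497344 / 0.224733 = 2.213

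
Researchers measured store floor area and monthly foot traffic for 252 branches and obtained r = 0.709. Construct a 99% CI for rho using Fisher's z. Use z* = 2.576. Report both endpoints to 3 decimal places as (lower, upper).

z_r = atanh(0.709) = 0.885170;  SE = 1/√(n−3) = 1/√249 = 0.063372
z-limits: 0.885170 ± 2.576·0.063372 = 0.885170 ± 0.163246 = [0.721924, 1.048416]
ρ-limits: (tanh 0.721924, tanh 1.048416) = (0.618, 0.781)

(0.618, 0.781)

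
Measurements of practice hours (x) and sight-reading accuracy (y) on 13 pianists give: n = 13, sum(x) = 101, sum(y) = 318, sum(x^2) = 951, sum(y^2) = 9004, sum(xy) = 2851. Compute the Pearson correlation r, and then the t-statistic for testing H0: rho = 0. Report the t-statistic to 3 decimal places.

S_xy = nΣxy − ΣxΣy = 13·2851 − 101·318 = 37063 − 32118 = 4945
S_xx = nΣx² − (Σx)² = 13·951 − 101² = 12363 − 10201 = 2162
S_yy = nΣy² − (Σy)² = 13·9004 − 318² = 117052 − 101124 = 15928
r = S_xy / √(S_xx·S_yy) = 4945 / √(2162·15928) = 4945 / √34436336 = 4945 / 5868.2481 = 0.8427
t = r·√(n−2)/√(1−r²) = 0.8427·√11 / √(1−0.710143) = 2.794920 / 0.538384 = 5.191

5.191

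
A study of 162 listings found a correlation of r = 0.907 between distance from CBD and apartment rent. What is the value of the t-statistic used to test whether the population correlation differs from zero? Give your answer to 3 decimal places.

27.243

t = r·√(n−2) / √(1−r²) with r = 0.907, n = 162
  = 0.907·√160 / √(1 − 0.822649)
  = 0.907·12.649111 / 0.421131
  = 11.472744 / 0.421131 = 27.243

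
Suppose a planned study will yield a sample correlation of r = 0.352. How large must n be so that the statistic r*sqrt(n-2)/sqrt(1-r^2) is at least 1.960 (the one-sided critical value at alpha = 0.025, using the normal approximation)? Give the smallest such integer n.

Need r·√(n−2)/√(1−r²) ≥ 1.960
√(n−2) ≥ 1.960·√(1−0.123904) / 0.352 = 1.960·0.936000 / 0.352 = 5.2118
n−2 ≥ 27.1629  ⇒  n ≥ 29.1629
Smallest integer n = 30

30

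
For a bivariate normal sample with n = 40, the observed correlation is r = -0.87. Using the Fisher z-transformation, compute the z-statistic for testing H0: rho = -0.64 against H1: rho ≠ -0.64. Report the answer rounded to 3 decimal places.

Fisher z: atanh(-0.87) = -1.333080, atanh(-0.64) = -0.758174
z = (z_r − z_0)·√(n−3) = (-1.333080 − (-0.758174))·√37 = -0.574906 · 6.082763 = -3.497

-3.497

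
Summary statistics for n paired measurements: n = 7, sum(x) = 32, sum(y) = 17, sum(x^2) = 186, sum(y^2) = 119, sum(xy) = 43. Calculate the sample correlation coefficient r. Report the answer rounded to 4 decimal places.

-0.6249

S_xy = nΣxy − ΣxΣy = 7·43 − 32·17 = 301 − 544 = -243
S_xx = nΣx² − (Σx)² = 7·186 − 32² = 1302 − 1024 = 278
S_yy = nΣy² − (Σy)² = 7·119 − 17² = 833 − 289 = 544
r = S_xy / √(S_xx·S_yy) = -243 / √(278·544) = -243 / √151232 = -243 / 388.8856 = -0.6249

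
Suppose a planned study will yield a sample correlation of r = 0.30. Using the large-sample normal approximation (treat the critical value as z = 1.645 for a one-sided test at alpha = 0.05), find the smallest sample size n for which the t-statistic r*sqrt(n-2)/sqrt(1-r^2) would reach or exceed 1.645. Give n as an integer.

30

Need r·√(n−2)/√(1−r²) ≥ 1.645
√(n−2) ≥ 1.645·√(1−0.0900) / 0.30 = 1.645·0.953939 / 0.30 = 5.2308
n−2 ≥ 27.3613  ⇒  n ≥ 29.3613
Smallest integer n = 30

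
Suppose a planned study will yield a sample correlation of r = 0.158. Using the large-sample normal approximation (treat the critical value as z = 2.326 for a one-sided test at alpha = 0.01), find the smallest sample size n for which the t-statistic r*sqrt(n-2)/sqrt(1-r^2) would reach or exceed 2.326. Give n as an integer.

r√(n−2)/√(1−r²) ≥ 2.326  ⇔  n−2 ≥ (2.326)²·(1−r²)/r²
(1−r²)/r² = (1−0.024964)/0.024964 = 39.0577
n ≥ 2 + 5.410276·39.0577 = 2 + 211.3129 = 213.3129
⌈213.3129⌉ = 214

214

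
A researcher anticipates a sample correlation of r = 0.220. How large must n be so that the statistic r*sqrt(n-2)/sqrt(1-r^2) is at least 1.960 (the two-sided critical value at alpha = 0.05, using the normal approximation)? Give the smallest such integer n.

Need r·√(n−2)/√(1−r²) ≥ 1.960
√(n−2) ≥ 1.960·√(1−0.048400) / 0.220 = 1.960·0.975500 / 0.220 = 8.6908
n−2 ≥ 75.5300  ⇒  n ≥ 77.5300
Smallest integer n = 78

78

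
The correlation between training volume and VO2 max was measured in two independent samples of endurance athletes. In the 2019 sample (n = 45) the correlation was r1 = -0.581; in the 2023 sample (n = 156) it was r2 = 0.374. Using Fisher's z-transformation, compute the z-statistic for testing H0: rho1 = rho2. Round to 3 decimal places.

-6.068

z1 = atanh(-0.581) = -0.663971,  z2 = atanh(0.374) = 0.393066
SE = √(1/(n1−3) + 1/(n2−3)) = √(1/42 + 1/153) = √(0.0238095 + 0.0065359) = √0.0303454 = 0.174199
z = (z1 − z2)/SE = (-0.663971 − 0.393066) / 0.174199 = -1.057037 / 0.174199 = -6.068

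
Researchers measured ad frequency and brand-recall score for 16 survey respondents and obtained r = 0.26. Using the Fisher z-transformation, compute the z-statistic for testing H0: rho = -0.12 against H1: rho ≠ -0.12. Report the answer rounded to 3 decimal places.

z_r = atanh(0.26) = 0.266108,  z_0 = atanh(-0.12) = -0.120581
SE = 1/√(n−3) = 1/√13 = 0.277350
z = (z_r − z_0)/SE = (0.266108 − (-0.120581)) / 0.277350 = 0.386689 / 0.277350 = 1.394

1.394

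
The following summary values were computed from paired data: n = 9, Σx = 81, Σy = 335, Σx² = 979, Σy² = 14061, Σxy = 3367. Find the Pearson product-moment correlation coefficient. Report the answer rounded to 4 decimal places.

S_xy = nΣxy − ΣxΣy = 9·3367 − 81·335 = 30303 − 27135 = 3168
S_xx = nΣx² − (Σx)² = 9·979 − 81² = 8811 − 6561 = 2250
S_yy = nΣy² − (Σy)² = 9·14061 − 335² = 126549 − 112225 = 14324
r = S_xy / √(S_xx·S_yy) = 3168 / √(2250·14324) = 3168 / √32229000 = 3168 / 5677.0591 = 0.5580

0.5580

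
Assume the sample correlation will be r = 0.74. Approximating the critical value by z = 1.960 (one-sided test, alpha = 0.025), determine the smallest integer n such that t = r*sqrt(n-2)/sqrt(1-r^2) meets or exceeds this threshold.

6

r√(n−2)/√(1−r²) ≥ 1.960  ⇔  n−2 ≥ (1.960)²·(1−r²)/r²
(1−r²)/r² = (1−0.5476)/0.5476 = 0.8262
n ≥ 2 + 3.8416·0.8262 = 2 + 3.1739 = 5.1739
⌈5.1739⌉ = 6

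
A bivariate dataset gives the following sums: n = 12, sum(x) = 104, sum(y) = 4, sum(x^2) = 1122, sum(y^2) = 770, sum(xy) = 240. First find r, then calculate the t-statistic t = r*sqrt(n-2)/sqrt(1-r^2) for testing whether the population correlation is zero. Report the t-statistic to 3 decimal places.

S_xy = nΣxy − ΣxΣy = 12·240 − 104·4 = 2880 − 416 = 2464
S_xx = nΣx² − (Σx)² = 12·1122 − 104² = 13464 − 10816 = 2648
S_yy = nΣy² − (Σy)² = 12·770 − 4² = 9240 − 16 = 9224
r = S_xy / √(S_xx·S_yy) = 2464 / √(2648·9224) = 2464 / √24425152 = 2464 / 4942.1809 = 0.4986
t = r·√(n−2)/√(1−r²) = 0.4986·√10 / √(1−0.248602) = 1.576712 / 0.866832 = 1.819

1.819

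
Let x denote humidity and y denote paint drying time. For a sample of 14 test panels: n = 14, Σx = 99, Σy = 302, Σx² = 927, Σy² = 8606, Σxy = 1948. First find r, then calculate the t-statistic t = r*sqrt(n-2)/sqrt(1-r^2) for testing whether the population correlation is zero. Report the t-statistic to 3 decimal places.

Numerator: nΣxy − (Σx)(Σy) = 14·1948 − (99)(302) = -2626
Denominator: √[(nΣx²−(Σx)²)(nΣy²−(Σy)²)]
  nΣx²−(Σx)² = 14·927 − 9801 = 3177;  nΣy²−(Σy)² = 14·8606 − 91204 = 29280
  √(3177·29280) = √93022560 = 9644.8204
r = -2626 / 9644.8204 = -0.2723
t = r·√(n−2)/√(1−r²) = -0.2723·√12 / √(1−0.074147) = -0.943275 / 0.962213 = -0.980

-0.980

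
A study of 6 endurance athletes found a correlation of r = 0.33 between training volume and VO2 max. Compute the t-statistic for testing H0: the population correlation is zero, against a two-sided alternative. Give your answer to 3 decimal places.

0.699

t = r·√(n−2) / √(1−r²) with r = 0.33, n = 6
  = 0.33·√4 / √(1 − 0.1089)
  = 0.33·2.000000 / 0.943981
  = 0.660000 / 0.943981 = 0.699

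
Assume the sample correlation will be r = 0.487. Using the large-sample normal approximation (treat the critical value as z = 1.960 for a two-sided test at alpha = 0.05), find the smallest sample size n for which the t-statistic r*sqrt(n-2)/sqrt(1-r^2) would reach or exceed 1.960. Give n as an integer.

15

r√(n−2)/√(1−r²) ≥ 1.960  ⇔  n−2 ≥ (1.960)²·(1−r²)/r²
(1−r²)/r² = (1−0.237169)/0.237169 = 3.2164
n ≥ 2 + 3.8416·3.2164 = 2 + 12.3561 = 14.3561
⌈14.3561⌉ = 15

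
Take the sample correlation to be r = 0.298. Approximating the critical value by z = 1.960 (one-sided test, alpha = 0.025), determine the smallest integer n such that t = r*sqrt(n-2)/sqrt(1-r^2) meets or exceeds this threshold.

Need r·√(n−2)/√(1−r²) ≥ 1.960
√(n−2) ≥ 1.960·√(1−0.088804) / 0.298 = 1.960·0.954566 / 0.298 = 6.2784
n−2 ≥ 39.4183  ⇒  n ≥ 41.4183
Smallest integer n = 42

42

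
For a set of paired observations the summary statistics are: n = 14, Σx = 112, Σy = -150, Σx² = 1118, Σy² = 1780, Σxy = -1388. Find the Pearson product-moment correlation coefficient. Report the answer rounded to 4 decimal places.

-0.9597

S_xy = nΣxy − ΣxΣy = 14·(-1388) − 112·(-150) = -19432 − (-16800) = -2632
S_xx = nΣx² − (Σx)² = 14·1118 − 112² = 15652 − 12544 = 3108
S_yy = nΣy² − (Σy)² = 14·1780 − (-150)² = 24920 − 22500 = 2420
r = S_xy / √(S_xx·S_yy) = -2632 / √(3108·2420) = -2632 / √7521360 = -2632 / 2742.5098 = -0.9597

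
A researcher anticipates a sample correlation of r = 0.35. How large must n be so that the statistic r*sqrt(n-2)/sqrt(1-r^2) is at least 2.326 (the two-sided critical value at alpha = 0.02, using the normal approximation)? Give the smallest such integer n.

41

Need r·√(n−2)/√(1−r²) ≥ 2.326
√(n−2) ≥ 2.326·√(1−0.1225) / 0.35 = 2.326·0.936750 / 0.35 = 6.2254
n−2 ≥ 38.7556  ⇒  n ≥ 40.7556
Smallest integer n = 41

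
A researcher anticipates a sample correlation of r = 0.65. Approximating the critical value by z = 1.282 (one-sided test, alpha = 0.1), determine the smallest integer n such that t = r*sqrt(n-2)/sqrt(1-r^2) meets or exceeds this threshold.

Need r·√(n−2)/√(1−r²) ≥ 1.282
√(n−2) ≥ 1.282·√(1−0.4225) / 0.65 = 1.282·0.759934 / 0.65 = 1.4988
n−2 ≥ 2.2464  ⇒  n ≥ 4.2464
Smallest integer n = 5

5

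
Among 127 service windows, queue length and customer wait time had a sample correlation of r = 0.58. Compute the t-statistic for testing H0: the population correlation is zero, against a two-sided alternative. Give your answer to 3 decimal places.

7.960

t = r·√(n−2) / √(1−r²) with r = 0.58, n = 127
  = 0.58·√125 / √(1 − 0.3364)
  = 0.58·11.180340 / 0.814616
  = 6.484597 / 0.814616 = 7.960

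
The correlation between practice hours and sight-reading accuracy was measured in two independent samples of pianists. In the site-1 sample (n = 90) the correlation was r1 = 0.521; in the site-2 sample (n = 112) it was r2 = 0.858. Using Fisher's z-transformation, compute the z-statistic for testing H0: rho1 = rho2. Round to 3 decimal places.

-4.925

Fisher z-transforms: z1 = atanh(0.521) = 0.577711, z2 = atanh(0.858) = 1.285714; difference d = -0.708003
Var(d) = 1/87 + 1/109 = 0.0114943 + 0.0091743 = 0.0206686
z = d/√Var(d) = -0.708003 / √0.0206686 = -0.708003 / 0.143766 = -4.925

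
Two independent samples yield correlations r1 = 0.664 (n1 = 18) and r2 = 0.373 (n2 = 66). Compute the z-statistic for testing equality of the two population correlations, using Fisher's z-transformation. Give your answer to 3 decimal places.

1.420

z1 = atanh(0.664) = 0.799934,  z2 = atanh(0.373) = 0.391903
SE = √(1/(n1−3) + 1/(n2−3)) = √(1/15 + 1/63) = √(0.0666667 + 0.0158730) = √0.0825397 = 0.287297
z = (z1 − z2)/SE = (0.799934 − 0.391903) / 0.287297 = 0.408031 / 0.287297 = 1.420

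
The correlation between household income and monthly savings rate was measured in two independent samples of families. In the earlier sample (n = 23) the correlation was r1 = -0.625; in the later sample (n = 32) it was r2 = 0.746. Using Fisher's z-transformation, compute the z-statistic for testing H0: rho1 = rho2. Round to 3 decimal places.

-5.839

Fisher z-transforms: z1 = atanh(-0.625) = -0.733169, z2 = atanh(0.746) = 0.963874; difference d = -1.697043
Var(d) = 1/20 + 1/29 = 0.0500000 + 0.0344828 = 0.0844828
z = d/√Var(d) = -1.697043 / √0.0844828 = -1.697043 / 0.290659 = -5.839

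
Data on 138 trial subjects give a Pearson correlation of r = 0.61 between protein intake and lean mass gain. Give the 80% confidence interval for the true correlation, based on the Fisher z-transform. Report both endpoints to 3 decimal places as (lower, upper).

Fisher z: z_r = atanh(r) = ½·ln((1+0.61)/(1−0.61)) = 0.708921
SE(z) = 1/√(n−3) = 1/√135 = 0.086066
80% ⇒ z* = 1.282; margin = 1.282·0.086066 = 0.110337
CI on z-scale: (0.598584, 0.819258)
Back-transform: tanh(0.598584) = 0.536041, tanh(0.819258) = 0.674666

(0.536, 0.675)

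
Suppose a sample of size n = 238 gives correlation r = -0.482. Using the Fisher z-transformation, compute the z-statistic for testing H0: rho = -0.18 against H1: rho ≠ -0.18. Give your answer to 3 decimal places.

-5.267

z_r = atanh(-0.482) = -0.525586,  z_0 = atanh(-0.18) = -0.181983
SE = 1/√(n−3) = 1/√235 = 0.065233
z = (z_r − z_0)/SE = (-0.525586 − (-0.181983)) / 0.065233 = -0.343603 / 0.065233 = -5.267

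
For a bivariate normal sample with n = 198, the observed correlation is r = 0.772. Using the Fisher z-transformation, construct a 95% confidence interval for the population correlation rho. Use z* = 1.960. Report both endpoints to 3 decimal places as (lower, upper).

Fisher z: z_r = atanh(r) = ½·ln((1+0.772)/(1−0.772)) = 1.025259
SE(z) = 1/√(n−3) = 1/√195 = 0.071611
95% ⇒ z* = 1.960; margin = 1.960·0.071611 = 0.140358
CI on z-scale: (0.884901, 1.165617)
Back-transform: tanh(0.884901) = 0.708866, tanh(1.165617) = 0.822862

(0.709, 0.823)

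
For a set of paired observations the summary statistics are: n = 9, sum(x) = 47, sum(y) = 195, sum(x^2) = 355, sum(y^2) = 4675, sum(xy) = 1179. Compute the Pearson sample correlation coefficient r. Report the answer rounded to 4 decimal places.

0.7236

Numerator: nΣxy − (Σx)(Σy) = 9·1179 − (47)(195) = 1446
Denominator: √[(nΣx²−(Σx)²)(nΣy²−(Σy)²)]
  nΣx²−(Σx)² = 9·355 − 2209 = 986;  nΣy²−(Σy)² = 9·4675 − 38025 = 4050
  √(986·4050) = √3993300 = 1998.3243
r = 1446 / 1998.3243 = 0.7236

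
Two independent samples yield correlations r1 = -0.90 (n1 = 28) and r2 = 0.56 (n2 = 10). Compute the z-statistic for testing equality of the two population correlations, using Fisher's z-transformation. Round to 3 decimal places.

Fisher z-transforms: z1 = atanh(-0.90) = -1.472219, z2 = atanh(0.56) = 0.632833; difference d = -2.105052
Var(d) = 1/25 + 1/7 = 0.0400000 + 0.1428571 = 0.1828571
z = d/√Var(d) = -2.105052 / √0.1828571 = -2.105052 / 0.427618 = -4.923

-4.923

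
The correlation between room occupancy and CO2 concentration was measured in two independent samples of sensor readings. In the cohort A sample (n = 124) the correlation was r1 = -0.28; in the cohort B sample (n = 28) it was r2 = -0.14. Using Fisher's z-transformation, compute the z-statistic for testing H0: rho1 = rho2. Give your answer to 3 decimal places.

-0.668

Fisher z-transforms: z1 = atanh(-0.28) = -0.287682, z2 = atanh(-0.14) = -0.140926; difference d = -0.146756
Var(d) = 1/121 + 1/25 = 0.0082645 + 0.0400000 = 0.0482645
z = d/√Var(d) = -0.146756 / √0.0482645 = -0.146756 / 0.219692 = -0.668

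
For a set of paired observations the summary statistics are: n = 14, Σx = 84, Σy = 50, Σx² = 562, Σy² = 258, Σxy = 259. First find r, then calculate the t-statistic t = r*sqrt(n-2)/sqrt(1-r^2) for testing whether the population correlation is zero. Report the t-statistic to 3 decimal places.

-2.626

S_xy = nΣxy − ΣxΣy = 14·259 − 84·50 = 3626 − 4200 = -574
S_xx = nΣx² − (Σx)² = 14·562 − 84² = 7868 − 7056 = 812
S_yy = nΣy² − (Σy)² = 14·258 − 50² = 3612 − 2500 = 1112
r = S_xy / √(S_xx·S_yy) = -574 / √(812·1112) = -574 / √902944 = -574 / 950.2337 = -0.6041
t = r·√(n−2)/√(1−r²) = -0.6041·√12 / √(1−0.364937) = -2.092664 / 0.796908 = -2.626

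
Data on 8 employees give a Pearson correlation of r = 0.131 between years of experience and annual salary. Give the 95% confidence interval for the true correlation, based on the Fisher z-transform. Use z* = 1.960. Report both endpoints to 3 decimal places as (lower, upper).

z_r = atanh(0.131) = 0.131757;  SE = 1/√(n−3) = 1/√5 = 0.447214
z-limits: 0.131757 ± 1.960·0.447214 = 0.131757 ± 0.876539 = [-0.744782, 1.008296]
ρ-limits: (tanh -0.744782, tanh 1.008296) = (-0.632, 0.765)

(-0.632, 0.765)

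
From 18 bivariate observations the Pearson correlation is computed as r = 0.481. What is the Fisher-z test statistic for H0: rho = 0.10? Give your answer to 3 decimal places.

1.642

z_r = atanh(0.481) = 0.524284,  z_0 = atanh(0.10) = 0.100335
SE = 1/√(n−3) = 1/√15 = 0.258199
z = (z_r − z_0)/SE = (0.524284 − 0.100335) / 0.258199 = 0.423949 / 0.258199 = 1.642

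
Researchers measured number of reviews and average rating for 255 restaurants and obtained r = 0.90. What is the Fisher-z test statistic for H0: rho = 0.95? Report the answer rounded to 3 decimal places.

Fisher z: atanh(0.90) = 1.472219, atanh(0.95) = 1.831781
z = (z_r − z_0)·√(n−3) = (1.472219 − 1.831781)·√252 = -0.359562 · 15.874508 = -5.708

-5.708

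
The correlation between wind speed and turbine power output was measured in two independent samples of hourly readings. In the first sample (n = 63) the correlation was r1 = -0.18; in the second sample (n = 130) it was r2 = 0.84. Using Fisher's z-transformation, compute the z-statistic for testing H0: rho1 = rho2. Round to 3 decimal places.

z1 = atanh(-0.18) = -0.181983,  z2 = atanh(0.84) = 1.221174
SE = √(1/(n1−3) + 1/(n2−3)) = √(1/60 + 1/127) = √(0.0166667 + 0.0078740) = √0.0245407 = 0.156655
z = (z1 − z2)/SE = (-0.181983 − 1.221174) / 0.156655 = -1.403157 / 0.156655 = -8.957

-8.957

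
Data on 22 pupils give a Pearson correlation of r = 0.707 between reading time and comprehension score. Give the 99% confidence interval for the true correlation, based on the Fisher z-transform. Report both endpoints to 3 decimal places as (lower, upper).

Fisher z: z_r = atanh(r) = ½·ln((1+0.707)/(1−0.707)) = 0.881160
SE(z) = 1/√(n−3) = 1/√19 = 0.229416
99% ⇒ z* = 2.576; margin = 2.576·0.229416 = 0.590976
CI on z-scale: (0.290184, 1.472136)
Back-transform: tanh(0.290184) = 0.282304, tanh(1.472136) = 0.899984

(0.282, 0.900)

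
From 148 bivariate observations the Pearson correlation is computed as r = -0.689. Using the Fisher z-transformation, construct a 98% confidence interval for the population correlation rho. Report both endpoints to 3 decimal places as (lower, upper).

(-0.778, -0.574)

Fisher z: z_r = atanh(r) = ½·ln((1+(-0.689))/(1−(-0.689))) = -0.846050
SE(z) = 1/√(n−3) = 1/√145 = 0.083045
98% ⇒ z* = 2.326; margin = 2.326·0.083045 = 0.193163
CI on z-scale: (-1.039213, -0.652887)
Back-transform: tanh(-1.039213) = -0.777577, tanh(-0.652887) = -0.573610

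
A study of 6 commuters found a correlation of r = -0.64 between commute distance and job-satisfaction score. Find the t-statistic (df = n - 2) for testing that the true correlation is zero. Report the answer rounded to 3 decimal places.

-1.666

1 − r² = 1 − 0.4096 = 0.5904;  √(1−r²) = 0.768375
√(n−2) = √4 = 2.000000
t = r·√(n−2)/√(1−r²) = -0.64 · 2.000000 / 0.768375 = -1.666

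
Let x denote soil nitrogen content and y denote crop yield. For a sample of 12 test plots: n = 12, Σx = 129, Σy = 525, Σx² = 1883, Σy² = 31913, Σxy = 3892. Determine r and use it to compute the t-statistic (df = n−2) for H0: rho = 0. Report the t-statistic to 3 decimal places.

-4.733

S_xy = nΣxy − ΣxΣy = 12·3892 − 129·525 = 46704 − 67725 = -21021
S_xx = nΣx² − (Σx)² = 12·1883 − 129² = 22596 − 16641 = 5955
S_yy = nΣy² − (Σy)² = 12·31913 − 525² = 382956 − 275625 = 107331
r = S_xy / √(S_xx·S_yy) = -21021 / √(5955·107331) = -21021 / √639156105 = -21021 / 25281.5368 = -0.8315
t = r·√(n−2)/√(1−r²) = -0.8315·√10 / √(1−0.691392) = -2.629434 / 0.555525 = -4.733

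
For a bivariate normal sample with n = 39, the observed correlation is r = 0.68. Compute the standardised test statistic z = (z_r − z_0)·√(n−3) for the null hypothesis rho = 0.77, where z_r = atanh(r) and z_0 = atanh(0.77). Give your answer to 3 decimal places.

Fisher z: atanh(0.68) = 0.829114, atanh(0.77) = 1.020328
z = (z_r − z_0)·√(n−3) = (0.829114 − 1.020328)·√36 = -0.191214 · 6.000000 = -1.147

-1.147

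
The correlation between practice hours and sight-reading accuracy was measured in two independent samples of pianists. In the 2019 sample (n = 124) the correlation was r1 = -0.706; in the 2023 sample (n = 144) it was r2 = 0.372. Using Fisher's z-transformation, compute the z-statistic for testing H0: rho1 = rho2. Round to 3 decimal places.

-10.248

z1 = atanh(-0.706) = -0.879163,  z2 = atanh(0.372) = 0.390742
SE = √(1/(n1−3) + 1/(n2−3)) = √(1/121 + 1/141) = √(0.0082645 + 0.0070922) = √0.0153567 = 0.123922
z = (z1 − z2)/SE = (-0.879163 − 0.390742) / 0.123922 = -1.269905 / 0.123922 = -10.248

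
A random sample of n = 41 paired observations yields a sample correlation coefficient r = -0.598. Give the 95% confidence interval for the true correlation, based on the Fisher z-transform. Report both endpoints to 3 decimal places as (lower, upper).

(-0.765, -0.356)

z_r = atanh(-0.598) = -0.690028;  SE = 1/√(n−3) = 1/√38 = 0.162221
z-limits: -0.690028 ± 1.960·0.162221 = -0.690028 ± 0.317953 = [-1.007981, -0.372075]
ρ-limits: (tanh -1.007981, tanh -0.372075) = (-0.765, -0.356)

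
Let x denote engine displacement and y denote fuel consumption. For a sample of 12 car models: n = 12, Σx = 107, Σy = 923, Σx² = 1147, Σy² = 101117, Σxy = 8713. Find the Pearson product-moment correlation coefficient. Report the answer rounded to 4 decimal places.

S_xy = nΣxy − ΣxΣy = 12·8713 − 107·923 = 104556 − 98761 = 5795
S_xx = nΣx² − (Σx)² = 12·1147 − 107² = 13764 − 11449 = 2315
S_yy = nΣy² − (Σy)² = 12·101117 − 923² = 1213404 − 851929 = 361475
r = S_xy / √(S_xx·S_yy) = 5795 / √(2315·361475) = 5795 / √836814625 = 5795 / 28927.7484 = 0.2003

0.2003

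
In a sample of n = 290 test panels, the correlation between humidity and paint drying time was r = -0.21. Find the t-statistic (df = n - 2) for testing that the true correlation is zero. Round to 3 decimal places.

1 − r² = 1 − 0.0441 = 0.9559;  √(1−r²) = 0.977701
√(n−2) = √288 = 16.970563
t = r·√(n−2)/√(1−r²) = -0.21 · 16.970563 / 0.977701 = -3.645

-3.645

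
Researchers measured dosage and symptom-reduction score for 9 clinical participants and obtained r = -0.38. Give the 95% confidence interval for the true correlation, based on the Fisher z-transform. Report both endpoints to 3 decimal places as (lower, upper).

Fisher z: z_r = atanh(r) = ½·ln((1+(-0.38))/(1−(-0.38))) = -0.400060
SE(z) = 1/√(n−3) = 1/√6 = 0.408248
95% ⇒ z* = 1.960; margin = 1.960·0.408248 = 0.800166
CI on z-scale: (-1.200226, 0.400106)
Back-transform: tanh(-1.200226) = -0.833724, tanh(0.400106) = 0.380040

(-0.834, 0.380)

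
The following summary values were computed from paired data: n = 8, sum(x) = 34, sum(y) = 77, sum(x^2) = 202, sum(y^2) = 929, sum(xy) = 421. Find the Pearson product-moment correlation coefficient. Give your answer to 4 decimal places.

S_xy = nΣxy − ΣxΣy = 8·421 − 34·77 = 3368 − 2618 = 750
S_xx = nΣx² − (Σx)² = 8·202 − 34² = 1616 − 1156 = 460
S_yy = nΣy² − (Σy)² = 8·929 − 77² = 7432 − 5929 = 1503
r = S_xy / √(S_xx·S_yy) = 750 / √(460·1503) = 750 / √691380 = 750 / 831.4926 = 0.9020

0.9020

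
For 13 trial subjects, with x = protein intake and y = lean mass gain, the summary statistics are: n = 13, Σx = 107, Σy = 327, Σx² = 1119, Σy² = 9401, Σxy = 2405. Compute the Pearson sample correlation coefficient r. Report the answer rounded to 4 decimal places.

Numerator: nΣxy − (Σx)(Σy) = 13·2405 − (107)(327) = -3724
Denominator: √[(nΣx²−(Σx)²)(nΣy²−(Σy)²)]
  nΣx²−(Σx)² = 13·1119 − 11449 = 3098;  nΣy²−(Σy)² = 13·9401 − 106929 = 15284
  √(3098·15284) = √47349832 = 6881.1214
r = -3724 / 6881.1214 = -0.5412

-0.5412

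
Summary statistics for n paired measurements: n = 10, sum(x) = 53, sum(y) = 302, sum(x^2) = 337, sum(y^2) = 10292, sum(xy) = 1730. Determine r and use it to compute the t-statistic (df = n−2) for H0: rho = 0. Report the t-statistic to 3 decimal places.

1.654

S_xy = nΣxy − ΣxΣy = 10·1730 − 53·302 = 17300 − 16006 = 1294
S_xx = nΣx² − (Σx)² = 10·337 − 53² = 3370 − 2809 = 561
S_yy = nΣy² − (Σy)² = 10·10292 − 302² = 102920 − 91204 = 11716
r = S_xy / √(S_xx·S_yy) = 1294 / √(561·11716) = 1294 / √6572676 = 1294 / 2563.7231 = 0.5047
t = r·√(n−2)/√(1−r²) = 0.5047·√8 / √(1−0.254722) = 1.427507 / 0.863295 = 1.654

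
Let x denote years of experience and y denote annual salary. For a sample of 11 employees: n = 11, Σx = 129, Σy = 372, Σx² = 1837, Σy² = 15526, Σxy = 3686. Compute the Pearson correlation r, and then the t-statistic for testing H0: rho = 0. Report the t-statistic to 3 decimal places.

S_xy = nΣxy − ΣxΣy = 11·3686 − 129·372 = 40546 − 47988 = -7442
S_xx = nΣx² − (Σx)² = 11·1837 − 129² = 20207 − 16641 = 3566
S_yy = nΣy² − (Σy)² = 11·15526 − 372² = 170786 − 138384 = 32402
r = S_xy / √(S_xx·S_yy) = -7442 / √(3566·32402) = -7442 / √115545532 = -7442 / 10749.2108 = -0.6923
t = r·√(n−2)/√(1−r²) = -0.6923·√9 / √(1−0.479279) = -2.076900 / 0.721610 = -2.878

-2.878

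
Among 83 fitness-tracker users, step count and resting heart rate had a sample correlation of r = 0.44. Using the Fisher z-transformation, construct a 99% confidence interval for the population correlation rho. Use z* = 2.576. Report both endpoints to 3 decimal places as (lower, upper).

Fisher z: z_r = atanh(r) = ½·ln((1+0.44)/(1−0.44)) = 0.472231
SE(z) = 1/√(n−3) = 1/√80 = 0.111803
99% ⇒ z* = 2.576; margin = 2.576·0.111803 = 0.288005
CI on z-scale: (0.184226, 0.760236)
Back-transform: tanh(0.184226) = 0.182170, tanh(0.760236) = 0.641216

(0.182, 0.641)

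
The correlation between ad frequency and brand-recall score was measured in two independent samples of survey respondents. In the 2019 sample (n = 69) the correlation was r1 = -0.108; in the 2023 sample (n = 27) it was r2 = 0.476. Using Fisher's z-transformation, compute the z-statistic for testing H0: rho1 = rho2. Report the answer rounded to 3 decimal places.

Fisher z-transforms: z1 = atanh(-0.108) = -0.108423, z2 = atanh(0.476) = 0.517800; difference d = -0.626223
Var(d) = 1/66 + 1/24 = 0.0151515 + 0.0416667 = 0.0568182
z = d/√Var(d) = -0.626223 / √0.0568182 = -0.626223 / 0.238366 = -2.627

-2.627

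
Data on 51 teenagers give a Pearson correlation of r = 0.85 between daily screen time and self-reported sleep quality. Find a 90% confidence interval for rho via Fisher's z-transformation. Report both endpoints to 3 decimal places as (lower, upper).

(0.769, 0.904)

z_r = atanh(0.85) = 1.256153;  SE = 1/√(n−3) = 1/√48 = 0.144338
z-limits: 1.256153 ± 1.645·0.144338 = 1.256153 ± 0.237436 = [1.018717, 1.493589]
ρ-limits: (tanh 1.018717, tanh 1.493589) = (0.769, 0.904)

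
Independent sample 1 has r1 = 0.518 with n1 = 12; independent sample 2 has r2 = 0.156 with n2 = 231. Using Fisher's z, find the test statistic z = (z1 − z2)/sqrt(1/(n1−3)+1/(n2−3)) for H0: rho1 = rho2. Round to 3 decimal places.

Fisher z-transforms: z1 = atanh(0.518) = 0.573602, z2 = atanh(0.156) = 0.157284; difference d = 0.416318
Var(d) = 1/9 + 1/228 = 0.1111111 + 0.0043860 = 0.1154971
z = d/√Var(d) = 0.416318 / √0.1154971 = 0.416318 / 0.339849 = 1.225

1.225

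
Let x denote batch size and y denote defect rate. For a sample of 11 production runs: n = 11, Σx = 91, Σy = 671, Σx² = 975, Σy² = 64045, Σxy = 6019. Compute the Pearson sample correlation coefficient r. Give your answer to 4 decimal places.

S_xy = nΣxy − ΣxΣy = 11·6019 − 91·671 = 66209 − 61061 = 5148
S_xx = nΣx² − (Σx)² = 11·975 − 91² = 10725 − 8281 = 2444
S_yy = nΣy² − (Σy)² = 11·64045 − 671² = 704495 − 450241 = 254254
r = S_xy / √(S_xx·S_yy) = 5148 / √(2444·254254) = 5148 / √621396776 = 5148 / 24927.8314 = 0.2065

0.2065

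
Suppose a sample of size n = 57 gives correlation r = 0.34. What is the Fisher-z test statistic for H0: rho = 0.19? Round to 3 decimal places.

1.189

z_r = atanh(0.34) = 0.354093,  z_0 = atanh(0.19) = 0.192337
SE = 1/√(n−3) = 1/√54 = 0.136083
z = (z_r − z_0)/SE = (0.354093 − 0.192337) / 0.136083 = 0.161756 / 0.136083 = 1.189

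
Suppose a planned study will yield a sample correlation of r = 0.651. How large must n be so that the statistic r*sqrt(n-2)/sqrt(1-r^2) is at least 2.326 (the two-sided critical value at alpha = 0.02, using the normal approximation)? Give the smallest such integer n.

10

r√(n−2)/√(1−r²) ≥ 2.326  ⇔  n−2 ≥ (2.326)²·(1−r²)/r²
(1−r²)/r² = (1−0.423801)/0.423801 = 1.3596
n ≥ 2 + 5.410276·1.3596 = 2 + 7.3558 = 9.3558
⌈9.3558⌉ = 10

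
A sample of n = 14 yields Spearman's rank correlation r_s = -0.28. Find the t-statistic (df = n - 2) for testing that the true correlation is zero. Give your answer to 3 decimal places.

-1.010

1 − r_s² = 1 − 0.0784 = 0.9216;  √(1−r_s²) = 0.960000
√(n−2) = √12 = 3.464102
t = r_s·√(n−2)/√(1−r_s²) = -0.28 · 3.464102 / 0.960000 = -1.010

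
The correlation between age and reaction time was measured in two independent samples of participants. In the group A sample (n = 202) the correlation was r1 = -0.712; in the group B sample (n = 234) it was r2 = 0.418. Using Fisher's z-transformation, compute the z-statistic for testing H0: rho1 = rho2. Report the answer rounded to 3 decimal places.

-13.819

z1 = atanh(-0.712) = -0.891229,  z2 = atanh(0.418) = 0.445266
SE = √(1/(n1−3) + 1/(n2−3)) = √(1/199 + 1/231) = √(0.0050251 + 0.0043290) = √0.0093541 = 0.096717
z = (z1 − z2)/SE = (-0.891229 − 0.445266) / 0.096717 = -1.336495 / 0.096717 = -13.819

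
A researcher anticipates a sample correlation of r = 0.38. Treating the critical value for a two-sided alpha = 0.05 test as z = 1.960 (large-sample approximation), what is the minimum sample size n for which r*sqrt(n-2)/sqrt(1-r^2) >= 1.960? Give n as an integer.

Need r·√(n−2)/√(1−r²) ≥ 1.960
√(n−2) ≥ 1.960·√(1−0.1444) / 0.38 = 1.960·0.924986 / 0.38 = 4.7710
n−2 ≥ 22.7624  ⇒  n ≥ 24.7624
Smallest integer n = 25

25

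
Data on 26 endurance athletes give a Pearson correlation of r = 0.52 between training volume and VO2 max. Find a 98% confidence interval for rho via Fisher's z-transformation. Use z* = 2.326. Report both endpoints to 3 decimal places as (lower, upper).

(0.091, 0.786)

z_r = atanh(0.52) = 0.576340;  SE = 1/√(n−3) = 1/√23 = 0.208514
z-limits: 0.576340 ± 2.326·0.208514 = 0.576340 ± 0.485004 = [0.091336, 1.061344]
ρ-limits: (tanh 0.091336, tanh 1.061344) = (0.091, 0.786)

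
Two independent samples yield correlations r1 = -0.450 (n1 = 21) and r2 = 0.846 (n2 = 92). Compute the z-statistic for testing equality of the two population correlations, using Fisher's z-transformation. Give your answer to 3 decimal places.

z1 = atanh(-0.450) = -0.484700,  z2 = atanh(0.846) = 1.241912
SE = √(1/(n1−3) + 1/(n2−3)) = √(1/18 + 1/89) = √(0.0555556 + 0.0112360) = √0.0667916 = 0.258441
z = (z1 − z2)/SE = (-0.484700 − 1.241912) / 0.258441 = -1.726612 / 0.258441 = -6.681

-6.681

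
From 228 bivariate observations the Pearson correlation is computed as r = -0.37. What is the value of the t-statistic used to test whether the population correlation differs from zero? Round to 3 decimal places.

-5.987

1 − r² = 1 − 0.1369 = 0.8631;  √(1−r²) = 0.929032
√(n−2) = √226 = 15.033296
t = r·√(n−2)/√(1−r²) = -0.37 · 15.033296 / 0.929032 = -5.987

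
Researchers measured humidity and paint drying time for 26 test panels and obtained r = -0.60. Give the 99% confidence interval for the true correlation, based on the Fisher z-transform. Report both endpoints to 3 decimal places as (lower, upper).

(-0.843, -0.155)

z_r = atanh(-0.60) = -0.693147;  SE = 1/√(n−3) = 1/√23 = 0.208514
z-limits: -0.693147 ± 2.576·0.208514 = -0.693147 ± 0.537132 = [-1.230279, -0.156015]
ρ-limits: (tanh -1.230279, tanh -0.156015) = (-0.843, -0.155)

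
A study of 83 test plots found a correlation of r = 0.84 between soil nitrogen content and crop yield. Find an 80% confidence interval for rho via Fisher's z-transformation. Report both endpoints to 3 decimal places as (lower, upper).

z_r = atanh(0.84) = 1.221174;  SE = 1/√(n−3) = 1/√80 = 0.111803
z-limits: 1.221174 ± 1.282·0.111803 = 1.221174 ± 0.143331 = [1.077843, 1.364505]
ρ-limits: (tanh 1.077843, tanh 1.364505) = (0.792, 0.877)

(0.792, 0.877)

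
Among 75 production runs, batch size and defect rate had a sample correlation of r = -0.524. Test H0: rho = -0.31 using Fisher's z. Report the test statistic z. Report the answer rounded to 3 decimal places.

-2.217

Fisher z: atanh(-0.524) = -0.581838, atanh(-0.31) = -0.320545
z = (z_r − z_0)·√(n−3) = (-0.581838 − (-0.320545))·√72 = -0.261293 · 8.485281 = -2.217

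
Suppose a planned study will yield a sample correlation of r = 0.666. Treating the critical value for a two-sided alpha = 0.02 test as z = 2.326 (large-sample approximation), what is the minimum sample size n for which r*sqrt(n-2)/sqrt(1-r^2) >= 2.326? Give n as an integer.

Need r·√(n−2)/√(1−r²) ≥ 2.326
√(n−2) ≥ 2.326·√(1−0.443556) / 0.666 = 2.326·0.745952 / 0.666 = 2.6052
n−2 ≥ 6.7871  ⇒  n ≥ 8.7871
Smallest integer n = 9

9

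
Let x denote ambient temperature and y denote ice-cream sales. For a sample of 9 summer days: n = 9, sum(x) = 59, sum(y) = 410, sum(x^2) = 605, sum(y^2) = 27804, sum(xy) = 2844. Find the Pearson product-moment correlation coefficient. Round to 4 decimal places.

S_xy = nΣxy − ΣxΣy = 9·2844 − 59·410 = 25596 − 24190 = 1406
S_xx = nΣx² − (Σx)² = 9·605 − 59² = 5445 − 3481 = 1964
S_yy = nΣy² − (Σy)² = 9·27804 − 410² = 250236 − 168100 = 82136
r = S_xy / √(S_xx·S_yy) = 1406 / √(1964·82136) = 1406 / √161315104 = 1406 / 12700.9883 = 0.1107

0.1107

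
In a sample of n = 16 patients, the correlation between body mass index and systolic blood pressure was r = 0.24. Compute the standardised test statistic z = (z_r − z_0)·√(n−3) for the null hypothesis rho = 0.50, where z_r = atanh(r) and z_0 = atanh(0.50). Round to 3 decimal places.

z_r = atanh(0.24) = 0.244774,  z_0 = atanh(0.50) = 0.549306
SE = 1/√(n−3) = 1/√13 = 0.277350
z = (z_r − z_0)/SE = (0.244774 − 0.549306) / 0.277350 = -0.304532 / 0.277350 = -1.098

-1.098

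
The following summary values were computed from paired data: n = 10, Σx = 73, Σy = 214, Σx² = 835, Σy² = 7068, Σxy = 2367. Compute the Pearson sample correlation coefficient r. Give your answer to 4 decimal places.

0.9282

S_xy = nΣxy − ΣxΣy = 10·2367 − 73·214 = 23670 − 15622 = 8048
S_xx = nΣx² − (Σx)² = 10·835 − 73² = 8350 − 5329 = 3021
S_yy = nΣy² − (Σy)² = 10·7068 − 214² = 70680 − 45796 = 24884
r = S_xy / √(S_xx·S_yy) = 8048 / √(3021·24884) = 8048 / √75174564 = 8048 / 8670.3266 = 0.9282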